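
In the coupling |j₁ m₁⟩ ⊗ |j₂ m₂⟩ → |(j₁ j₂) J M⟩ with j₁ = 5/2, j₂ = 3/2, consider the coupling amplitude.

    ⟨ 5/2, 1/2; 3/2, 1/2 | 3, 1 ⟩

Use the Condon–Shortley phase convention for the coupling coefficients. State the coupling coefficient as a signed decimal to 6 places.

j₁+j₂−J=1  J+j₁−j₂=4  J−j₁+j₂=2  j₁+j₂+J+1=8
(j₁±m₁, j₂±m₂, J±M) = (3,2,2,1,4,2)
P² = 48/5
sum k=0..1:
  [0] +1/8 = 1/8
  [1] −1/6 = -1/6
S = -1/24
C² = P²·S² = 1/60 ; C = -0.129099

-0.129099  (= −√(1/60))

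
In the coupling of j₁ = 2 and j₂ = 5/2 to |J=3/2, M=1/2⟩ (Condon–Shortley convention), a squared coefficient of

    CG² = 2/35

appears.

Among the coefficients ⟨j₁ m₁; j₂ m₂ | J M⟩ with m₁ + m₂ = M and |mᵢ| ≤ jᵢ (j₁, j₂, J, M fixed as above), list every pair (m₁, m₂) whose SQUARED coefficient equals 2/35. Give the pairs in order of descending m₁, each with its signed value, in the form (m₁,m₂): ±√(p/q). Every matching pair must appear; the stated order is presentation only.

(0,1/2): +√(2/35)

Admissible pairs with m₁+m₂ = M = 1/2: (-2,5/2), (-1,3/2), (0,1/2), (1,-1/2), (2,-3/2)
  (m₁,m₂)=(2,-3/2): CG² = 32/105, CG = +√(32/105)
  (m₁,m₂)=(1,-1/2): CG² = 5/21, CG = −√(5/21)
  (m₁,m₂)=(0,1/2): CG² = 2/35, CG = +√(2/35)   ← matches the target
  (m₁,m₂)=(-1,3/2): CG² = 2/105, CG = +√(2/105)
  (m₁,m₂)=(-2,5/2): CG² = 8/21, CG = −√(8/21)
Pairs with CG² = 2/35: (0,1/2): +√(2/35)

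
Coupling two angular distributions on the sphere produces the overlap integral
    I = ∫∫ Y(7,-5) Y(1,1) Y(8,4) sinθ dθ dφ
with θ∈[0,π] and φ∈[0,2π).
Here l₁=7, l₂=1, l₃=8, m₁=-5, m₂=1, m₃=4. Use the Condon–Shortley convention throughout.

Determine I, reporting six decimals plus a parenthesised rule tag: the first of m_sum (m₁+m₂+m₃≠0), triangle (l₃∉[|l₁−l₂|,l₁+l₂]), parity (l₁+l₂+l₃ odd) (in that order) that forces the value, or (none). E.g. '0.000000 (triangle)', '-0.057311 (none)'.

Rules hold: Σm=0, L=16 even, 6≤8≤8.
N = 15·3·17 = 765
Δ = 0!·14!·2!/17! = 1/2040
Racah Σ t=0..0: t=0:+1/25401600 = 1/25401600
⇒ 3j(7 1 8; 0 0 0)² = 8/255, sgn +1
Racah Σ t=0..0: t=0:+1/1916006400 = 1/1916006400
⇒ 3j(7 1 8; -5 1 4)² = 1/340, sgn +1
4πI² = N·(3j₀)²·(3jₘ)² = 6/85
I = +1·√(0.0705882/4π) = 0.07494820
No selection rule forces the value: the integral is nonzero (none).

0.074948 (none)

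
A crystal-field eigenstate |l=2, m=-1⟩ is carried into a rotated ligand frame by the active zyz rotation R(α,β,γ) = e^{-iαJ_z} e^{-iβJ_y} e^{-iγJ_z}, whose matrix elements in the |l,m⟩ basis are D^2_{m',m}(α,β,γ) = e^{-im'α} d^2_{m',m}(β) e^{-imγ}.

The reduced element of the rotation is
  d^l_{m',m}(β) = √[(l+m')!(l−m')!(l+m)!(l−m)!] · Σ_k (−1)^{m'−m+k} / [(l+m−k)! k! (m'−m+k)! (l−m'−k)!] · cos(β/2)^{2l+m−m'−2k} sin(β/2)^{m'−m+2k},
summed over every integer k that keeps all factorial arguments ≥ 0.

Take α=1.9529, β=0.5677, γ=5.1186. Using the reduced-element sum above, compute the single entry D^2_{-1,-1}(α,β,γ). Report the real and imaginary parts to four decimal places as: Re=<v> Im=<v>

Re=0.4459 Im=0.4485

Split into d^2_{-1,-1}(β=0.5677) × two z-phases.
Half-angle: c=0.959984, s=0.280054. N=√(1·6·1·6)=6.000000
The bounds max(0,m−m')=0 and min(l+m,l−m')=1 give 2 terms
  k=0: (−1)^0·6.0000/(6)·0.9600^4·0.2801^0 = +0.849291
  k=1: (−1)^1·6.0000/(2)·0.9600^2·0.2801^2 = -0.216836
d^2_{-1,-1}(0.5677) = +0.849291 -0.216836 = +0.632455
Attach z-rotation phases: D = e^{-i(-1)(1.9529)}·(+0.632455)·e^{-i(-1)(5.1186)} = +0.445907+0.448516i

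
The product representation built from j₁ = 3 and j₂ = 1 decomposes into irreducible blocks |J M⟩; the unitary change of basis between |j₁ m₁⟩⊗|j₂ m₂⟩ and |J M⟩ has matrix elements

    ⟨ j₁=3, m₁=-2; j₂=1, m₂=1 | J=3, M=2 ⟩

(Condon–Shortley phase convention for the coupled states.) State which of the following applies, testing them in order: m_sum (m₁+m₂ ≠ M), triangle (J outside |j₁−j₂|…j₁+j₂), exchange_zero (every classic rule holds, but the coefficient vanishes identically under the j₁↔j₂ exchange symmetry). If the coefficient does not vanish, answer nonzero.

m_sum

m-sum: m₁+m₂ = -2+1 = -1, M = 2  ✗ ⇒ coefficient is 0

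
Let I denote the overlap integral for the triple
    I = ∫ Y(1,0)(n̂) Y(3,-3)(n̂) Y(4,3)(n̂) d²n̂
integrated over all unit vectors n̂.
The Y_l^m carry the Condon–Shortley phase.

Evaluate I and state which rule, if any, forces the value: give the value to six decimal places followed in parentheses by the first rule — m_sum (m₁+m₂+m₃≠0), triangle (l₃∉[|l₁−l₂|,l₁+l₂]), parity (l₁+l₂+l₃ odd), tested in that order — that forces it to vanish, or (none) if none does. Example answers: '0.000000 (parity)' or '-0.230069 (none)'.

m-sum 0 ✓  L=8 even ✓  2≤4≤4 ✓
Π(2lᵢ+1) = 3×7×9 = 189
triangle coeff Δ(1,3,4) = 1/252
Σ_t [0,0]: t=0:+1/36 = 1/36
(3j)²=4/63 [(1 3 4; 0 0 0)], sign=+1
Σ_t [0,0]: t=0:+1/720 = 1/720
(3j)²=1/36 [(1 3 4; 0 -3 3)], sign=-1
⇒ 4πI² = 1/3
I = (-1)√(1/3/(4π)) = -0.16286750
No selection rule forces the value: the integral is nonzero (none).

-0.162868 (none)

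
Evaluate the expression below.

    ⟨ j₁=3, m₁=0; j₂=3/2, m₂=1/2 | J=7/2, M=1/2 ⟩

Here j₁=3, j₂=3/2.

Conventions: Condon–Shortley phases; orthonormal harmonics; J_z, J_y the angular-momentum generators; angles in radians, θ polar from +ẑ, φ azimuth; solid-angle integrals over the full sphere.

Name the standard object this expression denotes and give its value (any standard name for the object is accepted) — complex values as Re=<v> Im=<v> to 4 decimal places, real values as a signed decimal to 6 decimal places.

This is a Clebsch–Gordan (vector-coupling) coefficient.
j₁+j₂−J=1  J+j₁−j₂=5  J−j₁+j₂=2  j₁+j₂+J+1=9
(j₁±m₁, j₂±m₂, J±M) = (3,3,2,1,4,3)
P² = 384/7
sum k=0..1:
  [0] +1/24 = 1/24
  [1] −1/12 = -1/12
S = -1/24
C² = P²·S² = 2/21 ; C = -0.308607

Clebsch–Gordan coefficient, −√(2/21) ≈ -0.308607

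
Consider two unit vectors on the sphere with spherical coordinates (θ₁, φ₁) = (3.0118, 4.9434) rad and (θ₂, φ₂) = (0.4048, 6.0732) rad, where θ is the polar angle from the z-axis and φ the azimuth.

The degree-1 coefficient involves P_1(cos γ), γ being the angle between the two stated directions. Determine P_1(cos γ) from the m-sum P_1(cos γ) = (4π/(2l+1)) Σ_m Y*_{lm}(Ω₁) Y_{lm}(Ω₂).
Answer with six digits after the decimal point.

Expand P_1 via completeness: Σ_{m} conj(Y_{1,m}) at Ω₁ times Y_{1,m} at Ω₂ —
  m=-1: Y*=0.01024 - 0.04353j  Y=0.13308 + 0.02836j  product 0.00260 - 0.00550j
  m=+0: Y*=-0.48449 + 0.00000j  Y=0.44911 + 0.00000j  product -0.21759 + 0.00000j
  m=+1: Y*=-0.01024 - 0.04353j  Y=-0.13308 + 0.02836j  product 0.00260 + 0.00550j
Total Σ_m = -0.21240 + 0.00000j. Multiply by 4.188790: -0.88969 + 0.00000j. P_1(cos γ) = -0.889692

-0.889692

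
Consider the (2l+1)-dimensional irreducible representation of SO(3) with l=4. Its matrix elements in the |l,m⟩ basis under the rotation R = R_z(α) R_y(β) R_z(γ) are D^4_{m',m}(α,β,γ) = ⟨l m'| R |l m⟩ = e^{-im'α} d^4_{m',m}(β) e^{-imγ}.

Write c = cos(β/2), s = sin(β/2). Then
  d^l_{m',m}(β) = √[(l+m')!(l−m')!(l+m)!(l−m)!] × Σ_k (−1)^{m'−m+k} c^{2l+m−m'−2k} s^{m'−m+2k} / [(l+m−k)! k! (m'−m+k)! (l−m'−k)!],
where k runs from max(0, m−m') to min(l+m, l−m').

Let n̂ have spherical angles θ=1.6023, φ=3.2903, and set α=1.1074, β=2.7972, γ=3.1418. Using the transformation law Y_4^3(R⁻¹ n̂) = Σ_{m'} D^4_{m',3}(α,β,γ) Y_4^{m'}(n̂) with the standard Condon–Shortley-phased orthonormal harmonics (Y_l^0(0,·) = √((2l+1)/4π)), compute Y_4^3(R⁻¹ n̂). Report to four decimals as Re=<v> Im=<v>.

Need the full column D^4_{m',3} for m'=−4..4 at α=1.1074, β=2.7972, γ=3.1418.
cos(β/2)=0.171347, sin(β/2)=0.985211
d^4_{-4,3}: single k=7 term ⇒ +0.436641;  D = +0.122099+0.419222i
d^4_{-3,3}: k∈[6..7] ⇒ +0.187942 -0.887633 = -0.699691;  D = -0.688388-0.125255i
d^4_{-2,3}: k∈[5..6] ⇒ +0.052415 -0.577622 = -0.525207;  D = -0.315074+0.420203i
d^4_{-1,3}: k∈[4..5] ⇒ +0.010743 -0.213106 = -0.202363;  D = +0.090567+0.180965i
d^4_{0,3}: k∈[3..4] ⇒ +0.001671 -0.055251 = -0.053579;  D = +0.053579-0.000033i
d^4_{1,3}: k∈[2..3] ⇒ +0.000195 -0.010743 = -0.010548;  D = +0.004709-0.009439i
d^4_{2,3}: k∈[1..2] ⇒ +0.000016 -0.001585 = -0.001569;  D = -0.000943-0.001255i
d^4_{3,3}: k∈[0..1] ⇒ +0.000001 -0.000172 = -0.000171;  D = -0.000168+0.000031i
d^4_{4,3}: single k=0 term ⇒ -0.000012;  D = -0.000003+0.000012i
Y_4^{m'}(θ=1.6023,φ=3.2903) and Σ D·Y over m':
  (+0.1221+0.4192i)·(+0.3658-0.2475i)  (-0.6884-0.1253i)·(+0.0355-0.0170i)  (-0.3151+0.4202i)·(-0.3173+0.0973i)  (+0.0906+0.1810i)·(-0.0441+0.0066i)  (+0.0536-0.0000i)·(+0.3142+0.0000i)  (+0.0047-0.0094i)·(+0.0441+0.0066i)  (-0.0009-0.0013i)·(-0.3173-0.0973i)  (-0.0002+0.0000i)·(-0.0355-0.0170i)  (-0.0000+0.0000i)·(+0.3658+0.2475i)
Y_4^3(R⁻¹ n̂) = +0.193045-0.040876i

Re=0.1930 Im=-0.0409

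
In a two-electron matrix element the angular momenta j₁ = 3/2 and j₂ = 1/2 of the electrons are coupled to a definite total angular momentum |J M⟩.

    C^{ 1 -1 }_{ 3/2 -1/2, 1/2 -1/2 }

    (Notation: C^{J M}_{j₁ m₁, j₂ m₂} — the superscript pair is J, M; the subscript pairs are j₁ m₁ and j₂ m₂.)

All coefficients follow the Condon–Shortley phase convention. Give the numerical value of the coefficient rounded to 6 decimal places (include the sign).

j₁+j₂−J=1  J+j₁−j₂=2  J−j₁+j₂=0  j₁+j₂+J+1=4
(j₁±m₁, j₂±m₂, J±M) = (1,2,0,1,0,2)
P² = 1
sum k=0..0:
  [0] +1/2 = 1/2
S = 1/2
C² = P²·S² = 1/4 ; C = +0.500000

+√(1/4) ≈ +0.500000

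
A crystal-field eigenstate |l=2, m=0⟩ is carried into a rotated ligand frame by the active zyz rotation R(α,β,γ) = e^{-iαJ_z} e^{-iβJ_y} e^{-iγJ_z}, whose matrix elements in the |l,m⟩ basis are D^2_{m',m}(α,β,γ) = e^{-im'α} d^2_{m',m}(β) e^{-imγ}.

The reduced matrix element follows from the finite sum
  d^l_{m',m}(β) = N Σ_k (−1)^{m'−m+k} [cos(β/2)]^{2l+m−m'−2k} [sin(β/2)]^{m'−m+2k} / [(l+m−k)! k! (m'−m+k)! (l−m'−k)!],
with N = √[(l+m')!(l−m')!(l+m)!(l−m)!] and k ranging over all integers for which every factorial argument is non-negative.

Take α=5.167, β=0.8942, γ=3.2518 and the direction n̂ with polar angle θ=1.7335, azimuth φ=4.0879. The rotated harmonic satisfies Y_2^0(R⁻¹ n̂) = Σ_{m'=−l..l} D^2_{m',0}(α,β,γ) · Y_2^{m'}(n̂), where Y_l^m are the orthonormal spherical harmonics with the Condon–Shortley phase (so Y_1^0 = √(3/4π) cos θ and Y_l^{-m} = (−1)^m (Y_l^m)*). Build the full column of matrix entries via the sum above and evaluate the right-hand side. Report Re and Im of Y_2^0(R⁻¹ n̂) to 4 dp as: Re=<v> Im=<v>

Re=-0.2505 Im=0.0000

Need the full column D^2_{m',0} for m'=−2..2 at α=5.1670, β=0.8942, γ=3.2518.
cos(β/2)=0.901705, sin(β/2)=0.432352
d^2_{-2,0}: single k=2 term ⇒ +0.372289;  D = -0.228719-0.293746i
d^2_{-1,0}: k∈[1..2] ⇒ +0.776438 -0.178506 = +0.597931;  D = +0.262559-0.537200i
d^2_{0,0}: k∈[0..2] ⇒ +0.661085 -0.607945 +0.034942 = +0.088082;  D = +0.088082+0.000000i
d^2_{1,0}: k∈[0..1] ⇒ -0.776438 +0.178506 = -0.597931;  D = -0.262559-0.537200i
d^2_{2,0}: single k=0 term ⇒ +0.372289;  D = -0.228719+0.293746i
Y_2^{m'}(θ=1.7335,φ=4.0879) and Σ D·Y over m':
  (-0.2287-0.2937i)·(-0.1190-0.3568i)  (+0.2626-0.5372i)·(+0.0722-0.1002i)  (+0.0881+0.0000i)·(-0.2906+0.0000i)  (-0.2626-0.5372i)·(-0.0722-0.1002i)  (-0.2287+0.2937i)·(-0.1190+0.3568i)
Y_2^0(R⁻¹ n̂) = -0.250527+0.000000i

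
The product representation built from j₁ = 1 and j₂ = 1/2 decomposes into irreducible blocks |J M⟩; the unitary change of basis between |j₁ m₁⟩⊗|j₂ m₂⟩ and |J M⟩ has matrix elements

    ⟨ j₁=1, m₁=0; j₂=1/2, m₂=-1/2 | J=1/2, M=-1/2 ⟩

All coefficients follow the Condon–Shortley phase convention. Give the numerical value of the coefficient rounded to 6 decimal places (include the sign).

√[2·1!1!0!/3! · 1!1!0!1!0!1!] = √(1/3)
  +(−1)^0/∏(0,1,1,0,0,0)! = 1  (running 1)
⟨..|..⟩ = √(1/3)·(1) = +0.577350

+√(1/3) = +0.577350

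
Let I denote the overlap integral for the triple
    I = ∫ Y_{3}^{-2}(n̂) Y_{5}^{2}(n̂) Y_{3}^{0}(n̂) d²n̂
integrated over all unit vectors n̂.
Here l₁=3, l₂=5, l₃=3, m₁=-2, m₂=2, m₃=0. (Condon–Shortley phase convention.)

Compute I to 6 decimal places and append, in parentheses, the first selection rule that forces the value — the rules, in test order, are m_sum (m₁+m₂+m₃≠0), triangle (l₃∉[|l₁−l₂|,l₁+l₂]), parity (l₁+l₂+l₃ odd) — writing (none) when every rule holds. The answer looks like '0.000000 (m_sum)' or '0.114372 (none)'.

l₁+l₂+l₃=11 is odd: 3j(l;000)=0 ⇒ I=0

0.000000 (parity)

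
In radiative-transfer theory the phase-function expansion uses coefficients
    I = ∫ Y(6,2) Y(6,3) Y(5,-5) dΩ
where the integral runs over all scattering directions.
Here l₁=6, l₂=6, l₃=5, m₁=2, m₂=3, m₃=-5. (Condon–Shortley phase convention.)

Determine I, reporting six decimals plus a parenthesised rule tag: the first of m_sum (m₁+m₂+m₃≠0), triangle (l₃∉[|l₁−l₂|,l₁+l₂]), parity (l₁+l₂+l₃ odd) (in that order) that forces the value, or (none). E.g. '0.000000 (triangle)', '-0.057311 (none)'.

0.000000 (parity)

L=17 odd ⇒ parity kills the (l;000) factor ⇒ I = 0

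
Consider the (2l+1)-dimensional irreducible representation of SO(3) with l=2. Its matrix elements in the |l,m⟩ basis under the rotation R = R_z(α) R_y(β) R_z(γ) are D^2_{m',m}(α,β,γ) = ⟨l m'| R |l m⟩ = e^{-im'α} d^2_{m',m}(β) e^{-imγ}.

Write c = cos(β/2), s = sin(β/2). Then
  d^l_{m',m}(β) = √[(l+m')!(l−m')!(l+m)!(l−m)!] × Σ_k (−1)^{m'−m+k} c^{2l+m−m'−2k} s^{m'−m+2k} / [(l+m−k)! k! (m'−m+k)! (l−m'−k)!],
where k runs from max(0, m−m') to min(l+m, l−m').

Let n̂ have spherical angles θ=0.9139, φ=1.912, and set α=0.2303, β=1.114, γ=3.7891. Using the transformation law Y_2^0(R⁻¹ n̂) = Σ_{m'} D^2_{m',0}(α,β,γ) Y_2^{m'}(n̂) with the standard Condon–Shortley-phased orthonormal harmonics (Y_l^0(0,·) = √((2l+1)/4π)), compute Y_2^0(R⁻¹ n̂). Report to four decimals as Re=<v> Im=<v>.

Re=-0.2810 Im=0.0000

Need the full column D^2_{m',0} for m'=−2..2 at α=0.2303, β=1.1140, γ=3.7891.
cos(β/2)=0.848845, sin(β/2)=0.528642
d^2_{-2,0}: single k=2 term ⇒ +0.493237;  D = +0.441835+0.219237i
d^2_{-1,0}: k∈[1..2] ⇒ +0.791995 -0.307177 = +0.484817;  D = +0.472017+0.110669i
d^2_{0,0}: k∈[0..2] ⇒ +0.519174 -0.805453 +0.078099 = -0.208179;  D = -0.208179+0.000000i
d^2_{1,0}: k∈[0..1] ⇒ -0.791995 +0.307177 = -0.484817;  D = -0.472017+0.110669i
d^2_{2,0}: single k=0 term ⇒ +0.493237;  D = +0.441835-0.219237i
Y_2^{m'}(θ=0.9139,φ=1.912) and Σ D·Y over m':
  (+0.4418+0.2192i)·(-0.1880+0.1528i)  (+0.4720+0.1107i)·(-0.1250-0.3521i)  (-0.2082+0.0000i)·(+0.0374+0.0000i)  (-0.4720+0.1107i)·(+0.1250-0.3521i)  (+0.4418-0.2192i)·(-0.1880-0.1528i)
Y_2^0(R⁻¹ n̂) = -0.280986+0.000000i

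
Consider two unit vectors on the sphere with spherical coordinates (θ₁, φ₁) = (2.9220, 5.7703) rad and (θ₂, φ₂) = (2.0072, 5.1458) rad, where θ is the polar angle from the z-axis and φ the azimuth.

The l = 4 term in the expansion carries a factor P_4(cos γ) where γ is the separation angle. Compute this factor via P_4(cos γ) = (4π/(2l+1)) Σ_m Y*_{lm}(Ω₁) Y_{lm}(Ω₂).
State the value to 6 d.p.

Expand P_4 via completeness: Σ_{m} conj(Y_{4,m}) at Ω₁ times Y_{4,m} at Ω₂ —
  [-4]  conj(Y_{4,-4})(Ω₁) = -0.000461-0.000883i ; Y_{4,-4}(Ω₂) = -0.048401-0.294582i ; Δ = -0.000238+0.000178i
  [-3]  conj(Y_{4,-3})(Ω₁) = -0.000406+0.012620i ; Y_{4,-3}(Ω₂) = +0.379485+0.105256i ; Δ = -0.001482+0.004747i
  [-2]  conj(Y_{4,-2})(Ω₁) = +0.046643-0.076933i ; Y_{4,-2}(Ω₂) = -0.044571+0.052491i ; Δ = +0.001959+0.005877i
  [-1]  conj(Y_{4,-1})(Ω₁) = -0.321441+0.181021i ; Y_{4,-1}(Ω₂) = +0.133143+0.287717i ; Δ = -0.094880-0.068382i
  [+0]  conj(Y_{4,0})(Ω₁) = +0.653836-0.000000i ; Y_{4,0}(Ω₂) = -0.131453+0.000000i ; Δ = -0.085949+0.000000i
  [+1]  conj(Y_{4,1})(Ω₁) = +0.321441+0.181021i ; Y_{4,1}(Ω₂) = -0.133143+0.287717i ; Δ = -0.094880+0.068382i
  [+2]  conj(Y_{4,2})(Ω₁) = +0.046643+0.076933i ; Y_{4,2}(Ω₂) = -0.044571-0.052491i ; Δ = +0.001959-0.005877i
  [+3]  conj(Y_{4,3})(Ω₁) = +0.000406+0.012620i ; Y_{4,3}(Ω₂) = -0.379485+0.105256i ; Δ = -0.001482-0.004747i
  [+4]  conj(Y_{4,4})(Ω₁) = -0.000461+0.000883i ; Y_{4,4}(Ω₂) = -0.048401+0.294582i ; Δ = -0.000238-0.000178i
Accumulated sum -0.275231-0.000000i; after 4π/(2l+1) scaling, -0.384295-0.000000i ⇒ P_4 = -0.384295

-0.384295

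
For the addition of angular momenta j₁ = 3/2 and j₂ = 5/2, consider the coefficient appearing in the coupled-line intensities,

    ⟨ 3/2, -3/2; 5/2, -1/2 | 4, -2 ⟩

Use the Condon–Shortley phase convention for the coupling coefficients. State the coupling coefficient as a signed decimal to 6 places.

√[9·0!3!5!/9! · 0!3!2!3!2!6!] = √(12960/7)
  +(−1)^0/∏(0,0,3,2,0,3)! = 1/72  (running 1/72)
⟨..|..⟩ = √(12960/7)·(1/72) = +0.597614

+√(5/14) ≈ +0.597614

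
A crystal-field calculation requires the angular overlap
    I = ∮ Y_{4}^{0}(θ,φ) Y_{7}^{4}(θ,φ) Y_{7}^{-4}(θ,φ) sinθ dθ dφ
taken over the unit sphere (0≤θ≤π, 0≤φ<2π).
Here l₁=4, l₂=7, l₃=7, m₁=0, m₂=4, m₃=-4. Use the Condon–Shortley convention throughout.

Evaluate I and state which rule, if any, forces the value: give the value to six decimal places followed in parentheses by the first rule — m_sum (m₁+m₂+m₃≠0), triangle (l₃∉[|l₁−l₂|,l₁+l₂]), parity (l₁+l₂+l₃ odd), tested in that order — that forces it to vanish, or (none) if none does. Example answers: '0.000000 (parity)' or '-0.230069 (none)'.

m-sum 0 ✓  L=18 even ✓  3≤7≤11 ✓
Π(2lᵢ+1) = 9×15×15 = 2025
triangle coeff Δ(4,7,7) = 1/58198140
Σ_t [0,4]: t=0:+1/17418240 t=1:−1/622080 t=2:+1/230400 t=3:−1/622080 t=4:+1/17418240 = 1/806400
(3j)²=2268/230945 [(4 7 7; 0 0 0)], sign=-1
Σ_t [1,4]: t=1:−1/130636800 t=2:+1/5806080 t=3:−1/2903040 t=4:+1/17418240 = -1/8164800
(3j)²=11264/1322685 [(4 7 7; 0 4 -4)], sign=+1
⇒ 4πI² = 2985984/17631601
I = (-1)√(2985984/17631601/(4π)) = -0.11608950
No selection rule forces the value: the integral is nonzero (none).

-0.116089 (none)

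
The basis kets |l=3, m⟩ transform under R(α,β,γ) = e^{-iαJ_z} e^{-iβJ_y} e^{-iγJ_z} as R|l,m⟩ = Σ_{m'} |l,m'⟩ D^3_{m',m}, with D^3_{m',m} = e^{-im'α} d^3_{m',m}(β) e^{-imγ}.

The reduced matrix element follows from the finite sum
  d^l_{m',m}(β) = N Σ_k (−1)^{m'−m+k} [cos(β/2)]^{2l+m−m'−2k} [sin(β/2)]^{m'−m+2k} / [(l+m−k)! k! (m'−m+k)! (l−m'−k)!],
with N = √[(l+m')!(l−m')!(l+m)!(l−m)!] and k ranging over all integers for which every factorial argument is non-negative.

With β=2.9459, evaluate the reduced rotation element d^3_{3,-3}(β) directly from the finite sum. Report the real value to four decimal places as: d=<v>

d=0.9716

d^3_{3,-3}(β=2.9459) via the finite sum:
Half-angle: c=0.097690, s=0.995217. N=√(720·1·1·720)=720.000000
The bounds max(0,m−m')=0 and min(l+m,l−m')=0 give 1 term
  k=0: (−1)^6·720.0000/(720)·0.0977^0·0.9952^6 = +0.971642
d^3_{3,-3}(2.9459) = +0.971642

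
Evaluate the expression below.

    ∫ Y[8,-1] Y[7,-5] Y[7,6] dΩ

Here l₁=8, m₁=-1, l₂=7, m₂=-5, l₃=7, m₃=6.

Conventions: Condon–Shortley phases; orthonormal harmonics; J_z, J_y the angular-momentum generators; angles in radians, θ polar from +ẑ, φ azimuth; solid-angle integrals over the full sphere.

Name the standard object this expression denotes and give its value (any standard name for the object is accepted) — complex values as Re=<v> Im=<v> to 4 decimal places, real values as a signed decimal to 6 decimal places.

Gaunt coefficient, +0.143295

This is a Gaunt coefficient — the integral of a triple product of spherical harmonics over the sphere.
m-sum 0 ✓  L=22 even ✓  1≤7≤15 ✓
Π(2lᵢ+1) = 17×15×15 = 3825
triangle coeff Δ(8,7,7) = 1/22086194130
Σ_t [1,7]: t=1:−1/18289152000 t=2:+1/248832000 t=3:−1/24883200 t=4:+1/11943936 t=5:−1/24883200 t=6:+1/248832000 t=7:−1/18289152000 = 11/975421440
(3j)²=1750/289731 [(8 7 7; 0 0 0)], sign=-1
Σ_t [1,2]: t=1:−1/24385536000 t=2:+1/5225472000 = 11/73156608000
(3j)²=2904/260015 [(8 7 7; -1 -5 6)], sign=-1
⇒ 4πI² = 10890000/42204149
I = (+1)√(10890000/42204149/(4π)) = 0.14329513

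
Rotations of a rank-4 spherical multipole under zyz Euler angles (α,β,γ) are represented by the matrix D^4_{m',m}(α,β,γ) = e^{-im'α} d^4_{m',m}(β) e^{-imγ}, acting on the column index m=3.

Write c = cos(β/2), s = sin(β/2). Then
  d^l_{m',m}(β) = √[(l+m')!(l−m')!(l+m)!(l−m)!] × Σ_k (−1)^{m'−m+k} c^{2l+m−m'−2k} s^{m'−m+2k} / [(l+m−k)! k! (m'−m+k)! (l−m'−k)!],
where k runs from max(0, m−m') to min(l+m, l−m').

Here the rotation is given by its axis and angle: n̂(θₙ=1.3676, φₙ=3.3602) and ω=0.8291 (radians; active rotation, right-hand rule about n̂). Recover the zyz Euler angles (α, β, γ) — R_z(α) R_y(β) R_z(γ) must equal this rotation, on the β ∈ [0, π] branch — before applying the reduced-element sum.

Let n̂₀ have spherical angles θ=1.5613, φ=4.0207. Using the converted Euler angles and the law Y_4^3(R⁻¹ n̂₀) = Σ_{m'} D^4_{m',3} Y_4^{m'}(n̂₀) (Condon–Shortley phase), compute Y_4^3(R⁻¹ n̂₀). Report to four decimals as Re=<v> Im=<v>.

Axis–angle → zyz. n̂ = (sinθₙcosφₙ, sinθₙsinφₙ, cosθₙ) = (-0.956117, -0.212409, +0.201801), ω = 0.8291.
R = I cosω + sinω [n̂]ₓ + (1−cosω) n̂n̂ᵀ gives
  R = [+0.972148, -0.082899, -0.219217; +0.214686, +0.690178, +0.691060; +0.094011, -0.718875, +0.688753]
β = atan2(√(R₁₃²+R₂₃²), R₃₃) = 0.811029; α = atan2(R₂₃, R₁₃) mod 2π = 1.877974; γ = atan2(R₃₂, −R₃₁) mod 2π = 4.582352
Need the full column D^4_{m',3} for m'=−4..4 at α=1.8780, β=0.8110, γ=4.5824.
cos(β/2)=0.918900, sin(β/2)=0.394492
d^4_{-4,3}: single k=7 term ⇒ +0.003864;  D = +0.003860+0.000186i
d^4_{-3,3}: k∈[6..7] ⇒ +0.022277 -0.000587 = +0.021691;  D = -0.005558-0.020966i
d^4_{-2,3}: k∈[5..6] ⇒ +0.083210 -0.005112 = +0.078098;  D = -0.065905+0.041903i
d^4_{-1,3}: k∈[4..5] ⇒ +0.228424 -0.025260 = +0.203164;  D = +0.155743+0.130460i
d^4_{0,3}: k∈[3..4] ⇒ +0.475902 -0.087712 = +0.388190;  D = +0.147625-0.359024i
d^4_{1,3}: k∈[2..3] ⇒ +0.743625 -0.228424 = +0.515201;  D = -0.513430-0.042678i
d^4_{2,3}: k∈[1..2] ⇒ +0.816541 -0.451480 = +0.365061;  D = +0.081179+0.355921i
d^4_{3,3}: k∈[0..1] ⇒ +0.508328 -0.655816 = -0.147487;  D = -0.127147+0.074741i
d^4_{4,3}: single k=0 term ⇒ -0.617247;  D = +0.459052+0.412632i
Y_4^{m'}(θ=1.5613,φ=4.0207) and Σ D·Y over m':
  (+0.0039+0.0002i)·(-0.4117+0.1620i)  (-0.0056-0.0210i)·(+0.0104+0.0057i)  (-0.0659+0.0419i)·(+0.0623+0.3284i)  (+0.1557+0.1305i)·(+0.0086-0.0104i)  (+0.1476-0.3590i)·(+0.3171+0.0000i)  (-0.5134-0.0427i)·(-0.0086-0.0104i)  (+0.0812+0.3559i)·(+0.0623-0.3284i)  (-0.1271+0.0747i)·(-0.0104+0.0057i)  (+0.4591+0.4126i)·(-0.4117-0.1620i)
Y_4^3(R⁻¹ n̂) = +0.034727-0.377630i

Re=0.0347 Im=-0.3776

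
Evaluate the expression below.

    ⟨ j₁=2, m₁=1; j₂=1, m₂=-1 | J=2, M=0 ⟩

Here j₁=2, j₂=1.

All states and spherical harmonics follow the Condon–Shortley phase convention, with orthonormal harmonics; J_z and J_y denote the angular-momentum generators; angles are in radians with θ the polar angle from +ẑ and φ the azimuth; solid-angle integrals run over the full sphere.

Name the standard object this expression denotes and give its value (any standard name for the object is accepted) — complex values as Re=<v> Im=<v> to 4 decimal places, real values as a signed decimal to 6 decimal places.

Clebsch–Gordan coefficient, +√(1/2) ≈ +0.707107

This is a Clebsch–Gordan (vector-coupling) coefficient.
j₁+j₂−J=1  J+j₁−j₂=3  J−j₁+j₂=1  j₁+j₂+J+1=6
(j₁±m₁, j₂±m₂, J±M) = (3,1,0,2,2,2)
P² = 2
sum k=0..0:
  [0] +1/2 = 1/2
S = 1/2
C² = P²·S² = 1/2 ; C = +0.707107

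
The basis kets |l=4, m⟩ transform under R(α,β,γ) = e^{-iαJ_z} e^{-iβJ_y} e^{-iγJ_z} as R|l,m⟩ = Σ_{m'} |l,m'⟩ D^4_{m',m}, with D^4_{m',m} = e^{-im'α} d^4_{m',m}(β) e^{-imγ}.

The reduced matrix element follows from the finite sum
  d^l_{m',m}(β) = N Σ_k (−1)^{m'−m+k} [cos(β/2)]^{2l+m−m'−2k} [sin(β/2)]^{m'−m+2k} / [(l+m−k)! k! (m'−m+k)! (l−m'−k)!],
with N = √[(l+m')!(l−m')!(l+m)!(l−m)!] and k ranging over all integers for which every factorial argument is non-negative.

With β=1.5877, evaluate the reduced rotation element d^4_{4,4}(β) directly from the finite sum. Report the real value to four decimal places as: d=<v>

d=0.0584

d^4_{4,4}(β=1.5877) via the finite sum:
With c≡cos(β/2)=0.701105 and s≡sin(β/2)=0.713058, N=[40320·1·40320·1]^{1/2}=40320.000000
The bounds max(0,m−m')=0 and min(l+m,l−m')=0 give 1 term
  k=0: (−1)^0·40320.0000/(40320)·0.7011^8·0.7131^0 = +0.058380
d^4_{4,4}(1.5877) = +0.058380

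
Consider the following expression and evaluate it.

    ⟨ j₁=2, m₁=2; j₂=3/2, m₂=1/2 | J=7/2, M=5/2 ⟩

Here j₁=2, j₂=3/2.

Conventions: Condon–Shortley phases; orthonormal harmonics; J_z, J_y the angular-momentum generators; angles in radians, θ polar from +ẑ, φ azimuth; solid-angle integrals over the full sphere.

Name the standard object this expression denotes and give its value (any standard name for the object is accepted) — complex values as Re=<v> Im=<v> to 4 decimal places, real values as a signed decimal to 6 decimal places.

This is a Clebsch–Gordan (vector-coupling) coefficient.
j₁+j₂−J=0  J+j₁−j₂=4  J−j₁+j₂=3  j₁+j₂+J+1=8
(j₁±m₁, j₂±m₂, J±M) = (4,0,2,1,6,1)
P² = 6912/7
sum k=0..0:
  [0] +1/48 = 1/48
S = 1/48
C² = P²·S² = 3/7 ; C = +0.654654

Clebsch–Gordan coefficient, +√(3/7) ≈ +0.654654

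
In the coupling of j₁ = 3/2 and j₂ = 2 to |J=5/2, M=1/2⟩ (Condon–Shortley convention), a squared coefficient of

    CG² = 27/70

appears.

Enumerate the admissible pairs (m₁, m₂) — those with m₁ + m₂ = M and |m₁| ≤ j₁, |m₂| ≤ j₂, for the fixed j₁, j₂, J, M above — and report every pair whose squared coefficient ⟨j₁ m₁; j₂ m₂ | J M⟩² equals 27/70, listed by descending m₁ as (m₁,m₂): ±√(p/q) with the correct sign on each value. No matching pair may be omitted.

(3/2,-1): +√(27/70)

Admissible pairs with m₁+m₂ = M = 1/2: (-3/2,2), (-1/2,1), (1/2,0), (3/2,-1)
  (m₁,m₂)=(3/2,-1): CG² = 27/70, CG = +√(27/70)   ← matches the target
  (m₁,m₂)=(1/2,0): CG² = 3/35, CG = +√(3/35)
  (m₁,m₂)=(-1/2,1): CG² = 5/14, CG = −√(5/14)
  (m₁,m₂)=(-3/2,2): CG² = 6/35, CG = −√(6/35)
Pairs with CG² = 27/70: (3/2,-1): +√(27/70)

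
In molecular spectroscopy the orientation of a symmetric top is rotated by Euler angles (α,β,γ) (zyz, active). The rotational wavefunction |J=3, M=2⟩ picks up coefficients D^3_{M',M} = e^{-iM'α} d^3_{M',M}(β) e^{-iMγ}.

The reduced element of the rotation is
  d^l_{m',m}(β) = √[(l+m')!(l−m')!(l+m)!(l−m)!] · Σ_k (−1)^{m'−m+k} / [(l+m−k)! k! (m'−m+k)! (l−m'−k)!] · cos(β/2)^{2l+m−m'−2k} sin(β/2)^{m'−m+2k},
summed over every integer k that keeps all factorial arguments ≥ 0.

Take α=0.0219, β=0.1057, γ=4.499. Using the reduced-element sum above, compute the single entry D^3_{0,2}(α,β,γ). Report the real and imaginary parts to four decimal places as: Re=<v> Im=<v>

Split into d^3_{0,2}(β=0.1057) × two z-phases.
Half-angle: c=0.998604, s=0.052825. N=√(6·6·120·1)=65.726707
k: max(0,(2)−(0))=2 … min(3+(2),3−(0))=3
  k=2: (−1)^0·65.7267/(12)·0.9986^4·0.0528^2 = +0.015199
  k=3: (−1)^1·65.7267/(12)·0.9986^2·0.0528^4 = -0.000043
d^3_{0,2}(0.1057) = +0.015199 -0.000043 = +0.015157
D = (+1.000000+0.000000i)·(+0.015157)·(-0.910304-0.413940i) = -0.013797-0.006274i

Re=-0.0138 Im=-0.0063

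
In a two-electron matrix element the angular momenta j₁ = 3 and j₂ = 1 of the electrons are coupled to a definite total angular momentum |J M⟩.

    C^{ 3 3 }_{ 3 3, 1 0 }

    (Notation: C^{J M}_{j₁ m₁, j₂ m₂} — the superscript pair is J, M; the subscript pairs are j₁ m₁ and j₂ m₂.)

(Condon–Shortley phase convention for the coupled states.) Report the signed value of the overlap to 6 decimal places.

+√(3/4) ≈ +0.866025

triangle: 1!×5!×1!/8! = 120/40320
(j±m)!: 6!×0!×1!×1!×6!×0! = 518400
prefactor² = (2J+1)×Δ×N² = 10800
  k=0: +1/(0!×1!×0!×1!×5!×0!) = 1/120
Σ = 1/120  ⇒  CG² = 10800×(1/120)² = 3/4
CG = +√(3/4) = +0.866025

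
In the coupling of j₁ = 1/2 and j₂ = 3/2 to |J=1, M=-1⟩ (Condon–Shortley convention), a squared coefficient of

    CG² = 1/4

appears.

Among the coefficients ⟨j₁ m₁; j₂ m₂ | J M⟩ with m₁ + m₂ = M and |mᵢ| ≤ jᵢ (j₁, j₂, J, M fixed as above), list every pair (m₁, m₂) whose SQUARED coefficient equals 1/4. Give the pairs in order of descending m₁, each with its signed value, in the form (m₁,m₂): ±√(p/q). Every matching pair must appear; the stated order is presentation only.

(-1/2,-1/2): −√(1/4)

Admissible pairs with m₁+m₂ = M = -1: (-1/2,-1/2), (1/2,-3/2)
  (m₁,m₂)=(1/2,-3/2): CG² = 3/4, CG = +√(3/4)
  (m₁,m₂)=(-1/2,-1/2): CG² = 1/4, CG = −√(1/4)   ← matches the target
Pairs with CG² = 1/4: (-1/2,-1/2): −√(1/4)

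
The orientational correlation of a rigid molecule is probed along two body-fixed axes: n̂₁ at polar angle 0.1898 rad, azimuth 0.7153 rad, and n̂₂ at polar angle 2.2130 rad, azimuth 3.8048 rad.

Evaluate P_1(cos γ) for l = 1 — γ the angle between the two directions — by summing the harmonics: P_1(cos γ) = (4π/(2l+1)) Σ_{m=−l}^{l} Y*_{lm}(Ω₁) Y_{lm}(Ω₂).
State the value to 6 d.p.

Term-by-term m-sum for l=1 (normalisation 4π/3 = 4.188790):
  term(m=-1) = -0.018009-0.000939i   from Y*(Ω₁)=+0.049206+0.042749i, Y(Ω₂)=-0.218017+0.170328i
  term(m=+0) = -0.140424+0.000000i   from Y*(Ω₁)=+0.479828-0.000000i, Y(Ω₂)=-0.292654+0.000000i
  term(m=+1) = -0.018009+0.000939i   from Y*(Ω₁)=-0.049206+0.042749i, Y(Ω₂)=+0.218017+0.170328i
Total Σ_m = -0.176442+0.000000i. Multiply by 4.188790: -0.739077+0.000000i. P_1(cos γ) = -0.739077

-0.739077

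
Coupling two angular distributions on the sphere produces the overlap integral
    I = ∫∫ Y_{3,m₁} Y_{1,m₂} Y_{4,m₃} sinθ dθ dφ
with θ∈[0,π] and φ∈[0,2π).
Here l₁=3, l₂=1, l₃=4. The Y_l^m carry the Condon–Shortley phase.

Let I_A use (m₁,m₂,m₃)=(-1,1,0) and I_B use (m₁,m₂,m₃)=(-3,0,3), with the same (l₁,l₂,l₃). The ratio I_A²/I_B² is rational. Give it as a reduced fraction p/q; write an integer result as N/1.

6/7

Shared (l₁,l₂,l₃)=(3,1,4): N and (l;000)² cancel in I_A²/I_B².
A: Δ = 0!·6!·2!/9! = 1/252; Racah Σ t=0..0: t=0:+1/96 = 1/96; ⇒ 3j(3 1 4; -1 1 0)² = 1/42, sgn +1
B: Δ = 0!·6!·2!/9! = 1/252; Racah Σ t=0..0: t=0:+1/720 = 1/720; ⇒ 3j(3 1 4; -3 0 3)² = 1/36, sgn -1
I_A²/I_B² = (1/42)/(1/36) = 6/7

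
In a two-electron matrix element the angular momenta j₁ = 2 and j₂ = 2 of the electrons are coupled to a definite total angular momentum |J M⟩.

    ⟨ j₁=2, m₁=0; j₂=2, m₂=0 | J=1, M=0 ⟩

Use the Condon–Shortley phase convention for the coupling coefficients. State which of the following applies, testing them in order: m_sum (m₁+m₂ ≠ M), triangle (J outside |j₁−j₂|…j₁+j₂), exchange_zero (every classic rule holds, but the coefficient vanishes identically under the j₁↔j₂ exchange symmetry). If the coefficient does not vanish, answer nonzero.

m-sum: m₁+m₂ = 0+0 = 0, M = 0  ✓
triangle: |j₁−j₂| = 0 ≤ J = 1 ≤ j₁+j₂ = 4  ✓
exchange: j₁=j₂ and m₁=m₂, and (−1)^(j₁+j₂−J) = (−1)^3 = −1 forces ⟨j₁m₁;j₂m₂|JM⟩ = −⟨j₂m₂;j₁m₁|JM⟩ = −⟨j₁m₁;j₂m₂|JM⟩ ⇒ the coefficient vanishes identically
Racah sum check: Σ_k collapses to 0 ⇒ CG = 0

exchange_zero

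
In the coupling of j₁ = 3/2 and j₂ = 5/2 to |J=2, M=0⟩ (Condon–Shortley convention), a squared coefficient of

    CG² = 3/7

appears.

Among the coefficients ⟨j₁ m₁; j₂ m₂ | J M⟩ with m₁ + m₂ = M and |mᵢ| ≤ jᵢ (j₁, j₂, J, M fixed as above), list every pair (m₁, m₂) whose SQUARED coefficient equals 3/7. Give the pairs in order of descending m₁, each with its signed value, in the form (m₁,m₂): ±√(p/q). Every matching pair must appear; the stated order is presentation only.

Admissible pairs with m₁+m₂ = M = 0: (-3/2,3/2), (-1/2,1/2), (1/2,-1/2), (3/2,-3/2)
  (m₁,m₂)=(3/2,-3/2): CG² = 3/7, CG = +√(3/7)   ← matches the target
  (m₁,m₂)=(1/2,-1/2): CG² = 1/14, CG = −√(1/14)
  (m₁,m₂)=(-1/2,1/2): CG² = 1/14, CG = −√(1/14)
  (m₁,m₂)=(-3/2,3/2): CG² = 3/7, CG = +√(3/7)   ← matches the target
Pairs with CG² = 3/7: (3/2,-3/2): +√(3/7); (-3/2,3/2): +√(3/7)

(3/2,-3/2): +√(3/7); (-3/2,3/2): +√(3/7)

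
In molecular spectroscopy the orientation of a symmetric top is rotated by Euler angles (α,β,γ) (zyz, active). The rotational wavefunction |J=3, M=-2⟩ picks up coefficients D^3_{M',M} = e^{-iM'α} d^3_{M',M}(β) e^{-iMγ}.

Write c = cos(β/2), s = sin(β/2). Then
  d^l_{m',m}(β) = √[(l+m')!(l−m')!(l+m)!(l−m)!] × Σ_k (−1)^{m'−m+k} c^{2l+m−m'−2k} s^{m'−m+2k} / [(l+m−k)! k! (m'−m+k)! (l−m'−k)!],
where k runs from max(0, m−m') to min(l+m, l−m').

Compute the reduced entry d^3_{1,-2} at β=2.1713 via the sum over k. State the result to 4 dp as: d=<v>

d=0.3548

d^3_{1,-2}(β=2.1713) via the finite sum:
c=cos(2.171300/2)=0.466338, s=sin(2.171300/2)=0.884607; N=√[24·2·1·120]=75.894664
The bounds max(0,m−m')=0 and min(l+m,l−m')=1 give 2 terms
  k=0: (−1)^3·75.8947/(12)·0.4663^3·0.8846^3 = -0.444000
  k=1: (−1)^4·75.8947/(24)·0.4663^1·0.8846^5 = +0.798825
d^3_{1,-2}(2.1713) = -0.444000 +0.798825 = +0.354826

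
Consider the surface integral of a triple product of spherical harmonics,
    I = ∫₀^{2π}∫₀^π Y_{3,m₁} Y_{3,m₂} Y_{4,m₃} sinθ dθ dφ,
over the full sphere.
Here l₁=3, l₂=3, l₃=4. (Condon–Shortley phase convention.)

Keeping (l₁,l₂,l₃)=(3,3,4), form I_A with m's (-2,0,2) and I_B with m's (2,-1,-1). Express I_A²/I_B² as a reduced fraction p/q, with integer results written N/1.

Same 3,3,4: normalisation and zero-m 3j drop out of the ratio.
A: Δ: 2! 4! 4! / 11! → 1/34650; sum: t=1:−1/96 t=2:+1/72 = 1/288; 3j²(3 3 4; -2 0 2) = Δ·Π!·Σ² = 1/462  (sign +1)
B: Δ: 2! 4! 4! / 11! → 1/34650; sum: t=0:+1/48 t=1:−1/144 = 1/72; 3j²(3 3 4; 2 -1 -1) = Δ·Π!·Σ² = 16/693  (sign -1)
I_A²/I_B² = (1/462)/(16/693) = 3/32

3/32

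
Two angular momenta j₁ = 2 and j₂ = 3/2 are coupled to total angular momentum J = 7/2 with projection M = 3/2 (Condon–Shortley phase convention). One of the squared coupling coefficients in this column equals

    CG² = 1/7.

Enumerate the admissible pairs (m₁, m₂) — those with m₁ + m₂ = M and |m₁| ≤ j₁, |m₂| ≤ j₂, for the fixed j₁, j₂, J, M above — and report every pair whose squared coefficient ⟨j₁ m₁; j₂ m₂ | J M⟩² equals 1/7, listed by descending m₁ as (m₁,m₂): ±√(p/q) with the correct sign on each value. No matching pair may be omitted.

(2,-1/2): +√(1/7)

Admissible pairs with m₁+m₂ = M = 3/2: (0,3/2), (1,1/2), (2,-1/2)
  (m₁,m₂)=(2,-1/2): CG² = 1/7, CG = +√(1/7)   ← matches the target
  (m₁,m₂)=(1,1/2): CG² = 4/7, CG = +√(4/7)
  (m₁,m₂)=(0,3/2): CG² = 2/7, CG = +√(2/7)
Pairs with CG² = 1/7: (2,-1/2): +√(1/7)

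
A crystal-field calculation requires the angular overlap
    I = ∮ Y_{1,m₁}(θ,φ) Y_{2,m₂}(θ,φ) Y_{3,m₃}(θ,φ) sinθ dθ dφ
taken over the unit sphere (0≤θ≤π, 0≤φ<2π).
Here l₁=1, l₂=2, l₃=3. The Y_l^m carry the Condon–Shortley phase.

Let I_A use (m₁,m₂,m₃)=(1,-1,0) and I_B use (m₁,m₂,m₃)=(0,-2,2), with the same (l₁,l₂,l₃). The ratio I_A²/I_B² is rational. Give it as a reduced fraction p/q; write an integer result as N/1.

l's match ⇒ only the (l;m) 3-j factors differ between A and B.
A: triangle coeff Δ(1,2,3) = 1/105; Σ_t [0,0]: t=0:+1/12 = 1/12; (3j)²=1/35 [(1 2 3; 1 -1 0)], sign=-1
B: triangle coeff Δ(1,2,3) = 1/105; Σ_t [0,0]: t=0:+1/24 = 1/24; (3j)²=1/21 [(1 2 3; 0 -2 2)], sign=-1
I_A²/I_B² = (1/35)/(1/21) = 3/5

3/5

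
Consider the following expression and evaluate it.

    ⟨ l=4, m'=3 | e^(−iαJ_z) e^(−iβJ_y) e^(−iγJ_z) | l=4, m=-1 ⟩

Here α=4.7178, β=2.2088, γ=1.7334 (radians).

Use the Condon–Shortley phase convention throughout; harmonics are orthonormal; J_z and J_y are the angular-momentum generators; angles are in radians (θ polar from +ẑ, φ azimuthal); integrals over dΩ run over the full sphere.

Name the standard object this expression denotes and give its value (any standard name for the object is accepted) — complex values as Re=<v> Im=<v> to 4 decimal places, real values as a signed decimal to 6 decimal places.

Wigner D-matrix element, Re=-0.4657 Im=-0.0687

This is a Wigner D-matrix element — the rotation-matrix element ⟨l m'| R(α,β,γ) |l m⟩ in the angular-momentum basis.
First d^4_{3,-1}(β=2.2088), then the phase factors e^{-i(3)α} and e^{-i(-1)γ}:
c=cos(2.208800/2)=0.449670, s=sin(2.208800/2)=0.893195; N=√[5040·1·6·120]=1904.940944
The bounds max(0,m−m')=0 and min(l+m,l−m')=1 give 2 terms
  k=0: (−1)^4·1904.9409/(144)·0.4497^4·0.8932^4 = +0.344255
  k=1: (−1)^5·1904.9409/(240)·0.4497^2·0.8932^6 = -0.814958
d^4_{3,-1}(2.2088) = +0.344255 -0.814958 = -0.470703
D = (-0.016232-0.999868i)·(-0.470703)·(-0.161888+0.986809i) = -0.465670-0.068651i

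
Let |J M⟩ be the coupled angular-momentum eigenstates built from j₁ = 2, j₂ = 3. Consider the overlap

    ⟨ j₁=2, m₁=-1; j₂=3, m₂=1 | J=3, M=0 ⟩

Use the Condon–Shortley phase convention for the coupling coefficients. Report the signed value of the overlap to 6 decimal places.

√[7·2!2!4!/9! · 1!3!4!2!3!3!] = √(96/5)
  +(−1)^1/∏(1,1,2,3,0,1)! = -1/12  (running -1/12)
  +(−1)^2/∏(2,0,1,2,1,2)! = 1/8  (running 1/24)
⟨..|..⟩ = √(96/5)·(1/24) = +0.182574

+0.182574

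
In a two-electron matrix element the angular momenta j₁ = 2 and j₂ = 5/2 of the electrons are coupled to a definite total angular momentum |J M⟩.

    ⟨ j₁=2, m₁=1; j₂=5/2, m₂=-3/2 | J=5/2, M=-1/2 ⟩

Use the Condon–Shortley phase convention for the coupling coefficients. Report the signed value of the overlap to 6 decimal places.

+0.414039  (= +√(6/35))

triangle: 2!×2!×3!/8! = 24/40320
(j±m)!: 3!×1!×1!×4!×2!×3! = 1728
prefactor² = (2J+1)×Δ×N² = 216/35
  k=0: +1/(0!×2!×1!×1!×1!×2!) = 1/4
  k=1: −1/(1!×1!×0!×0!×2!×3!) = -1/12
Σ = 1/6  ⇒  CG² = 216/35×(1/6)² = 6/35
CG = +√(6/35) = +0.414039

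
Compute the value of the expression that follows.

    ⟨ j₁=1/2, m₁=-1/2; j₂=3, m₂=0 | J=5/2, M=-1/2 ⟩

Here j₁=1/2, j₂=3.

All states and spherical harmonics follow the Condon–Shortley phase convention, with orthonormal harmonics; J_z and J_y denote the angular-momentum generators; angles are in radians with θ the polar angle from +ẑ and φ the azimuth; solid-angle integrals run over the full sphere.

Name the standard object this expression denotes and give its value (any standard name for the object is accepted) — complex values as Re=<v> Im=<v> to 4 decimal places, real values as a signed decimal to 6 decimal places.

Clebsch–Gordan coefficient, −√(3/7) ≈ -0.654654

This is a Clebsch–Gordan (vector-coupling) coefficient.
triangle: 1!×0!×5!/7! = 120/5040
(j±m)!: 0!×1!×3!×3!×2!×3! = 432
prefactor² = (2J+1)×Δ×N² = 432/7
  k=1: −1/(1!×0!×0!×2!×0!×3!) = -1/12
Σ = -1/12  ⇒  CG² = 432/7×(-1/12)² = 3/7
CG = −√(3/7) = -0.654654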